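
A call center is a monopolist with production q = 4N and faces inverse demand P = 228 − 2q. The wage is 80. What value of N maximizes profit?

Marginal revenue from the inverse demand is MR = 228 − 4q.
The marginal product is MP_N = 4.
A monopolist hires until marginal revenue product equals the wage: MR·MP_N = w.
(228 − 16N)·4 = 80, so N = 13.

N* = 13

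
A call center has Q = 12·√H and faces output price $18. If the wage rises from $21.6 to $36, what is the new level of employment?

From P·MP_H = w with MP_H = 6·H^(-1/2), the labor demand is H(w) = (108/w)^(2).
At w = 21.6: H = 25. At w = 36: H = 9.

H* = 9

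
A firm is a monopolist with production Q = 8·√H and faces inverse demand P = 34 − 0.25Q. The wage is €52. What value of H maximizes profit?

H* = 4

Marginal revenue from the inverse demand is MR = 34 − 0.5Q.
The marginal product is MP_H = 4·H^(-1/2).
A monopolist hires until marginal revenue product equals the wage: MR·MP_H = w.
At H, Q = 8·√H. Substituting and solving: (34 − 4·√H)·4·H^(-1/2) = 52 gives H = 4.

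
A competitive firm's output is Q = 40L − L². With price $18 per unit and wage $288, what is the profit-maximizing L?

L* = 12

The marginal product of L is MP_L = 40 − 2L.
A price-taking firm hires until the value of the marginal product equals the wage: P·MP_L = w, so 18·(40 − 2L) = 288.
Then 40 − 2L = 16, giving L = 12.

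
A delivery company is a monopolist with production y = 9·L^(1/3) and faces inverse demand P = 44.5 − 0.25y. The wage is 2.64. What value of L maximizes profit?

Marginal revenue from the inverse demand is MR = 44.5 − 0.5y.
The marginal product is MP_L = 3·L^(-2/3).
A monopolist hires until marginal revenue product equals the wage: MR·MP_L = w.
At L, y = 9·L^(1/3). Substituting and solving: (44.5 − 4.5·L^(1/3))·3·L^(-2/3) = 2.64 gives L = 125.

L* = 125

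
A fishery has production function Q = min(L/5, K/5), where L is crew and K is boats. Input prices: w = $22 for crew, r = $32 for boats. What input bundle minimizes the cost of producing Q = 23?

With a fixed-proportions technology, the cost-minimizing bundle uses no slack in either input: L/5 = K/5 = Q.
So L = 5·23 = 115 and K = 5·23 = 115.

L* = 115, K* = 115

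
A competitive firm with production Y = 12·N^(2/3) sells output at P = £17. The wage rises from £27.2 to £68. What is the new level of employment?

N* = 8

From P·MP_N = w with MP_N = 8·N^(-1/3), the labor demand is N(w) = (136/w)^(3).
At w = 27.2: N = 125. At w = 68: N = 8.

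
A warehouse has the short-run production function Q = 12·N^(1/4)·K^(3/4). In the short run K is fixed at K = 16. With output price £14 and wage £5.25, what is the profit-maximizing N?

N* = 256

With K = 16, MP_N = (1/4)·12·N^(-3/4)·16^(3/4) = 24·N^(-3/4).
Profit maximization for a price taker requires P·MP_N = w: 14·24·N^(-3/4) = 5.25.
So N^(-3/4) = 0.015625, which gives N = 256.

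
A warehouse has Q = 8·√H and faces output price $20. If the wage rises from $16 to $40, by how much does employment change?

From P·MP_H = w with MP_H = 4·H^(-1/2), the labor demand is H(w) = (80/w)^(2).
At w = 16: H = 25. At w = 40: H = 4.
ΔH = 4 − 25 = -21.

ΔH = -21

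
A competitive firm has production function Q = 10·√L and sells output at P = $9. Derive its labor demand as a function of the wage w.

L(w) = 2025/w²

MP_L = (1/2)·10·L^(-1/2) = 5·L^(-1/2).
Setting P·MP_L = w: 45·L^(-1/2) = w.
Solving for L: L^(-1/2) = w/45, so L = (45/w)^(2).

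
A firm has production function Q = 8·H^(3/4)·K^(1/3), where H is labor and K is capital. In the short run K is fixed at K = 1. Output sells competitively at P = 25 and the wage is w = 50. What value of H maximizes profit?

H* = 81

With K = 1, MP_H = (3/4)·8·H^(-1/4)·1^(1/3) = 6·H^(-1/4).
Profit maximization for a price taker requires P·MP_H = w: 25·6·H^(-1/4) = 50.
So H^(-1/4) = 1/3, which gives H = 81.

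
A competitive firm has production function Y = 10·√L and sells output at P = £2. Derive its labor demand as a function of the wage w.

L(w) = 100/w²

MP_L = (1/2)·10·L^(-1/2) = 5·L^(-1/2).
Setting P·MP_L = w: 10·L^(-1/2) = w.
Solving for L: L^(-1/2) = w/10, so L = (10/w)^(2).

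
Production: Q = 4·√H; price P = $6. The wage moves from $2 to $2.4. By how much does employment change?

ΔH = -11

From P·MP_H = w with MP_H = 2·H^(-1/2), the labor demand is H(w) = (12/w)^(2).
At w = 2: H = 36. At w = 2.4: H = 25.
ΔH = 25 − 36 = -11.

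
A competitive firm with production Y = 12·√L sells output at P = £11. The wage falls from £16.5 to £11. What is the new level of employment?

From P·MP_L = w with MP_L = 6·L^(-1/2), the labor demand is L(w) = (66/w)^(2).
At w = 16.5: L = 16. At w = 11: L = 36.

L* = 36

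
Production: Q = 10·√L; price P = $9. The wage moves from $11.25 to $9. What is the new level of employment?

From P·MP_L = w with MP_L = 5·L^(-1/2), the labor demand is L(w) = (45/w)^(2).
At w = 11.25: L = 16. At w = 9: L = 25.

L* = 25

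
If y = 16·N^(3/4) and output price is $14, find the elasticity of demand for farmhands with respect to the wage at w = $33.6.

MP_N = (3/4)·16·N^(-1/4), so P·MP_N = w gives 168·N^(-1/4) = w.
Solving, N(w) = (168/w)^(4). This is a constant-elasticity form: N ∝ w^(−4), so ε = −4.

ε = -4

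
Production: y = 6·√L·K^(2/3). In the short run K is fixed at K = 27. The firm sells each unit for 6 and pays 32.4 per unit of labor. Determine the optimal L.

L* = 25

With K = 27, MP_L = (1/2)·6·L^(-1/2)·27^(2/3) = 27·L^(-1/2).
Profit maximization for a price taker requires P·MP_L = w: 6·27·L^(-1/2) = 32.4.
So L^(-1/2) = 0.2, which gives L = 25.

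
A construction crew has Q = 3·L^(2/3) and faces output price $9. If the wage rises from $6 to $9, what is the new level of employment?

From P·MP_L = w with MP_L = 2·L^(-1/3), the labor demand is L(w) = (18/w)^(3).
At w = 6: L = 27. At w = 9: L = 8.

L* = 8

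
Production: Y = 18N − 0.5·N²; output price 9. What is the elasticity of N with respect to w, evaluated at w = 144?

ε = -8

From P·MP_N = w with MP_N = 18 − N, labor demand is N(w) = 18 − w/9.
dN/dw = −1/(9) = -1/9.
At w = 144, N = 2, so ε = (dN/dw)·(w/N) = (-1/9)·(144/2) = -8.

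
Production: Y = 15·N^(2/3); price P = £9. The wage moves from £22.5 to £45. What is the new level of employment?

N* = 8

From P·MP_N = w with MP_N = 10·N^(-1/3), the labor demand is N(w) = (90/w)^(3).
At w = 22.5: N = 64. At w = 45: N = 8.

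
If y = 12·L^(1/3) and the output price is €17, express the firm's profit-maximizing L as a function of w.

MP_L = (1/3)·12·L^(-2/3) = 4·L^(-2/3).
Setting P·MP_L = w: 68·L^(-2/3) = w.
Solving for L: L^(-2/3) = w/68, so L = (68/w)^(3/2).

L(w) = (68/w)^(3/2)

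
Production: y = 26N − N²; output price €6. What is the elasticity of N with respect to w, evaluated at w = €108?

From P·MP_N = w with MP_N = 26 − 2N, labor demand is N(w) = (26 − w/6)/2.
dN/dw = −1/(12) = -1/12.
At w = 108, N = 4, so ε = (dN/dw)·(w/N) = (-1/12)·(108/4) = -2.25.

ε = -2.25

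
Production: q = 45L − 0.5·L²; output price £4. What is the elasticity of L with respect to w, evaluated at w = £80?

ε = -0.8

From P·MP_L = w with MP_L = 45 − L, labor demand is L(w) = 45 − w/4.
dL/dw = −1/(4) = -0.25.
At w = 80, L = 25, so ε = (dL/dw)·(w/L) = (-0.25)·(80/25) = -0.8.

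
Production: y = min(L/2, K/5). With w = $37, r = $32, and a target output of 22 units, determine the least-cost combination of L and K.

With a fixed-proportions technology, the cost-minimizing bundle uses no slack in either input: L/2 = K/5 = y.
So L = 2·22 = 44 and K = 5·22 = 110.

L* = 44, K* = 110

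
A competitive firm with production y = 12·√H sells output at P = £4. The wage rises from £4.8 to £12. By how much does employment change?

ΔH = -21

From P·MP_H = w with MP_H = 6·H^(-1/2), the labor demand is H(w) = (24/w)^(2).
At w = 4.8: H = 25. At w = 12: H = 4.
ΔH = 4 − 25 = -21.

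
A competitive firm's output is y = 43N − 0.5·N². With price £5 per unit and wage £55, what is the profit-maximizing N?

The marginal product of N is MP_N = 43 − N.
A price-taking firm hires until the value of the marginal product equals the wage: P·MP_N = w, so 5·(43 − N) = 55.
Then 43 − N = 11, giving N = 32.

N* = 32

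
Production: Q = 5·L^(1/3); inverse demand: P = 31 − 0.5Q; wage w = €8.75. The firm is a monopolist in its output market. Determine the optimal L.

L* = 8

Marginal revenue from the inverse demand is MR = 31 − Q.
The marginal product is MP_L = (5/3)·L^(-2/3).
A monopolist hires until marginal revenue product equals the wage: MR·MP_L = w.
At L, Q = 5·L^(1/3). Substituting and solving: (31 − 5·L^(1/3))·(5/3)·L^(-2/3) = 8.75 gives L = 8.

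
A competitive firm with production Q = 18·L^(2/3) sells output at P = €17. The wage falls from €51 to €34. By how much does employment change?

ΔL = 152

From P·MP_L = w with MP_L = 12·L^(-1/3), the labor demand is L(w) = (204/w)^(3).
At w = 51: L = 64. At w = 34: L = 216.
ΔL = 216 − 64 = 152.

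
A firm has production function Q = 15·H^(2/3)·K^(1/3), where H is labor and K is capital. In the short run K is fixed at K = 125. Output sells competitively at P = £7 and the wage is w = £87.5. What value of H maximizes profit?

H* = 64

With K = 125, MP_H = (2/3)·15·H^(-1/3)·125^(1/3) = 50·H^(-1/3).
Profit maximization for a price taker requires P·MP_H = w: 7·50·H^(-1/3) = 87.5.
So H^(-1/3) = 0.25, which gives H = 64.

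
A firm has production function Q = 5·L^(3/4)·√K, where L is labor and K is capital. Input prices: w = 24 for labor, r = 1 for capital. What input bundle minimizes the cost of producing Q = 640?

L* = 16, K* = 256

Cost minimization requires the marginal rate of technical substitution to equal the input-price ratio: MP_L/MP_K = w/r.
Here MP_L/MP_K = (3/4)·(K/L)/(1/2) = 1.5·(K/L). Setting this equal to 24/1 = 24 gives K = 16L.
Substituting into Q = 640: 5·L^(3/4)·(16L)^(1/2) = 640.
Solving, L = 16 and K = 256.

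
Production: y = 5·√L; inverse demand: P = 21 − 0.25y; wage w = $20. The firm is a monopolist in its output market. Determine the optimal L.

L* = 4

Marginal revenue from the inverse demand is MR = 21 − 0.5y.
The marginal product is MP_L = 2.5·L^(-1/2).
A monopolist hires until marginal revenue product equals the wage: MR·MP_L = w.
At L, y = 5·√L. Substituting and solving: (21 − 2.5·√L)·2.5·L^(-1/2) = 20 gives L = 4.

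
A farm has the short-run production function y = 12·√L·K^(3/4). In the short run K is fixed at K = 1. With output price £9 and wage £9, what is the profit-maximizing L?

L* = 36

With K = 1, MP_L = (1/2)·12·L^(-1/2)·1^(3/4) = 6·L^(-1/2).
Profit maximization for a price taker requires P·MP_L = w: 9·6·L^(-1/2) = 9.
So L^(-1/2) = 1/6, which gives L = 36.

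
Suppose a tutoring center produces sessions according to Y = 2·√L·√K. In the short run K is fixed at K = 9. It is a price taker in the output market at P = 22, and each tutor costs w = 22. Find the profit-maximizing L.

L* = 9

With K = 9, MP_L = (1/2)·2·L^(-1/2)·9^(1/2) = 3·L^(-1/2).
Profit maximization for a price taker requires P·MP_L = w: 22·3·L^(-1/2) = 22.
So L^(-1/2) = 1/3, which gives L = 9.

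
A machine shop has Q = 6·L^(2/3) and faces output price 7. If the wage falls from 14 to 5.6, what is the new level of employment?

From P·MP_L = w with MP_L = 4·L^(-1/3), the labor demand is L(w) = (28/w)^(3).
At w = 14: L = 8. At w = 5.6: L = 125.

L* = 125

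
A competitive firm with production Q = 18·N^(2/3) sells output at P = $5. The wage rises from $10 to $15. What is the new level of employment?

N* = 64

From P·MP_N = w with MP_N = 12·N^(-1/3), the labor demand is N(w) = (60/w)^(3).
At w = 10: N = 216. At w = 15: N = 64.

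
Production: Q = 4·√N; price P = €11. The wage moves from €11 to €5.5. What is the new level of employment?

N* = 16

From P·MP_N = w with MP_N = 2·N^(-1/2), the labor demand is N(w) = (22/w)^(2).
At w = 11: N = 4. At w = 5.5: N = 16.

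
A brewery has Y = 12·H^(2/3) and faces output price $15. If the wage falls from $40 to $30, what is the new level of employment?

From P·MP_H = w with MP_H = 8·H^(-1/3), the labor demand is H(w) = (120/w)^(3).
At w = 40: H = 27. At w = 30: H = 64.

H* = 64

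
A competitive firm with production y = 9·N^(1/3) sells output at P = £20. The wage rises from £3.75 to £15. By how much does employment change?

ΔN = -56

From P·MP_N = w with MP_N = 3·N^(-2/3), the labor demand is N(w) = (60/w)^(3/2).
At w = 3.75: N = 64. At w = 15: N = 8.
ΔN = 8 − 64 = -56.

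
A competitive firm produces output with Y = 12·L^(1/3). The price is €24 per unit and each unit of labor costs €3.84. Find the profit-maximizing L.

L* = 125

MP_L = (1/3)·12·L^(-2/3) = 4·L^(-2/3).
Profit maximization for a price taker requires P·MP_L = w: 24·4·L^(-2/3) = 3.84.
So L^(-2/3) = 0.04, which gives L = 125.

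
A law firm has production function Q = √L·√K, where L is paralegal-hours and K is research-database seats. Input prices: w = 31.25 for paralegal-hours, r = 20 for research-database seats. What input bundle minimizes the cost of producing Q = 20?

L* = 16, K* = 25

Cost minimization requires the marginal rate of technical substitution to equal the input-price ratio: MP_L/MP_K = w/r.
Here MP_L/MP_K = (1/2)·(K/L)/(1/2) = (K/L). Setting this equal to 31.25/20 = 1.5625 gives K = 1.5625L.
Substituting into Q = 20: L^(1/2)·(1.5625L)^(1/2) = 20.
Solving, L = 16 and K = 25.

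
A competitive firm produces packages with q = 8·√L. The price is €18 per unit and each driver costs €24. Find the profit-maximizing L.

MP_L = (1/2)·8·L^(-1/2) = 4·L^(-1/2).
Profit maximization for a price taker requires P·MP_L = w: 18·4·L^(-1/2) = 24.
So L^(-1/2) = 1/3, which gives L = 9.

L* = 9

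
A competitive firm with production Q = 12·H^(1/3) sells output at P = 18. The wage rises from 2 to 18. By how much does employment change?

ΔH = -208

From P·MP_H = w with MP_H = 4·H^(-2/3), the labor demand is H(w) = (72/w)^(3/2).
At w = 2: H = 216. At w = 18: H = 8.
ΔH = 8 − 216 = -208.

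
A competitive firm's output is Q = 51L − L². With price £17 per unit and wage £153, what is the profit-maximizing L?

L* = 21

The marginal product of L is MP_L = 51 − 2L.
A price-taking firm hires until the value of the marginal product equals the wage: P·MP_L = w, so 17·(51 − 2L) = 153.
Then 51 − 2L = 9, giving L = 21.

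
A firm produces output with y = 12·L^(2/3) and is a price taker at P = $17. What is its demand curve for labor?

L(w) = 2515456/w³

MP_L = (2/3)·12·L^(-1/3) = 8·L^(-1/3).
Setting P·MP_L = w: 136·L^(-1/3) = w.
Solving for L: L^(-1/3) = w/136, so L = (136/w)^(3).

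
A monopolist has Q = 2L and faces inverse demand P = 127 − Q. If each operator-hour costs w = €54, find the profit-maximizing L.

L* = 25

Marginal revenue from the inverse demand is MR = 127 − 2Q.
The marginal product is MP_L = 2.
A monopolist hires until marginal revenue product equals the wage: MR·MP_L = w.
(127 − 4L)·2 = 54, so L = 25.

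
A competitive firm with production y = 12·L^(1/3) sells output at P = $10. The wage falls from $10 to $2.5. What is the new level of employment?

From P·MP_L = w with MP_L = 4·L^(-2/3), the labor demand is L(w) = (40/w)^(3/2).
At w = 10: L = 8. At w = 2.5: L = 64.

L* = 64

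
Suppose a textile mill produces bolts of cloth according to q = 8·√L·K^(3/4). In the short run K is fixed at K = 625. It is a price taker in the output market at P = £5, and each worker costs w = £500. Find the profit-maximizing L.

With K = 625, MP_L = (1/2)·8·L^(-1/2)·625^(3/4) = 500·L^(-1/2).
Profit maximization for a price taker requires P·MP_L = w: 5·500·L^(-1/2) = 500.
So L^(-1/2) = 0.2, which gives L = 25.

L* = 25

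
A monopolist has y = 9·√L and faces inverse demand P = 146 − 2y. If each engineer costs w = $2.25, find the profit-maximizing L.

Marginal revenue from the inverse demand is MR = 146 − 4y.
The marginal product is MP_L = 4.5·L^(-1/2).
A monopolist hires until marginal revenue product equals the wage: MR·MP_L = w.
At L, y = 9·√L. Substituting and solving: (146 − 36·√L)·4.5·L^(-1/2) = 2.25 gives L = 16.

L* = 16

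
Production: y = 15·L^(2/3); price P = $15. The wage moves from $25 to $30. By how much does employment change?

From P·MP_L = w with MP_L = 10·L^(-1/3), the labor demand is L(w) = (150/w)^(3).
At w = 25: L = 216. At w = 30: L = 125.
ΔL = 125 − 216 = -91.

ΔL = -91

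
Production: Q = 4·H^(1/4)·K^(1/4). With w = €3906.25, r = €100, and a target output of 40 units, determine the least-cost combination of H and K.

Cost minimization requires the marginal rate of technical substitution to equal the input-price ratio: MP_H/MP_K = w/r.
Here MP_H/MP_K = (1/4)·(K/H)/(1/4) = (K/H). Setting this equal to 3906.25/100 = 39.0625 gives K = 39.0625H.
Substituting into Q = 40: 4·H^(1/4)·(39.0625H)^(1/4) = 40.
Solving, H = 16 and K = 625.

H* = 16, K* = 625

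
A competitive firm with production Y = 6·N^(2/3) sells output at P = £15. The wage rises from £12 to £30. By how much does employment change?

ΔN = -117

From P·MP_N = w with MP_N = 4·N^(-1/3), the labor demand is N(w) = (60/w)^(3).
At w = 12: N = 125. At w = 30: N = 8.
ΔN = 8 − 125 = -117.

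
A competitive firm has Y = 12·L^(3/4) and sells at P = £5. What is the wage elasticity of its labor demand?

MP_L = (3/4)·12·L^(-1/4), so P·MP_L = w gives 45·L^(-1/4) = w.
Solving, L(w) = (45/w)^(4). This is a constant-elasticity form: L ∝ w^(−4), so ε = −4.

ε = -4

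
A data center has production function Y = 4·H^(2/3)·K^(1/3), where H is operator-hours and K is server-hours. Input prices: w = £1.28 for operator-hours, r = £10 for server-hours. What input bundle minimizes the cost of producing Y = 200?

H* = 125, K* = 8

Cost minimization requires the marginal rate of technical substitution to equal the input-price ratio: MP_H/MP_K = w/r.
Here MP_H/MP_K = (2/3)·(K/H)/(1/3) = 2·(K/H). Setting this equal to 1.28/10 = 0.128 gives K = 0.064H.
Substituting into Y = 200: 4·H^(2/3)·(0.064H)^(1/3) = 200.
Solving, H = 125 and K = 8.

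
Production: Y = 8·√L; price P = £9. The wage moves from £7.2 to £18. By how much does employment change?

ΔL = -21

From P·MP_L = w with MP_L = 4·L^(-1/2), the labor demand is L(w) = (36/w)^(2).
At w = 7.2: L = 25. At w = 18: L = 4.
ΔL = 4 − 25 = -21.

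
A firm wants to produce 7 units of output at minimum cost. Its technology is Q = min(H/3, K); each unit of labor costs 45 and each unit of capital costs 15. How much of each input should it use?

H* = 21, K* = 7

With a fixed-proportions technology, the cost-minimizing bundle uses no slack in either input: H/3 = K = Q.
So H = 3·7 = 21 and K = 7.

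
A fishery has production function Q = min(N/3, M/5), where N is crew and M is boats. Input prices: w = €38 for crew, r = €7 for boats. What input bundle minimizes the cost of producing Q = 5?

With a fixed-proportions technology, the cost-minimizing bundle uses no slack in either input: N/3 = M/5 = Q.
So N = 3·5 = 15 and M = 5·5 = 25.

N* = 15, M* = 25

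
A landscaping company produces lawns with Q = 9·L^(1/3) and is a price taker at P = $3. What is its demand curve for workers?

L(w) = (9/w)^(3/2)

MP_L = (1/3)·9·L^(-2/3) = 3·L^(-2/3).
Setting P·MP_L = w: 9·L^(-2/3) = w.
Solving for L: L^(-2/3) = w/9, so L = (9/w)^(3/2).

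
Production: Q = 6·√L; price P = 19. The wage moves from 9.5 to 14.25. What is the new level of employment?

From P·MP_L = w with MP_L = 3·L^(-1/2), the labor demand is L(w) = (57/w)^(2).
At w = 9.5: L = 36. At w = 14.25: L = 16.

L* = 16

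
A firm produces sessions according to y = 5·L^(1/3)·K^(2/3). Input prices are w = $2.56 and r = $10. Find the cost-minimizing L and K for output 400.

L* = 125, K* = 64

Cost minimization requires the marginal rate of technical substitution to equal the input-price ratio: MP_L/MP_K = w/r.
Here MP_L/MP_K = (1/3)·(K/L)/(2/3) = 0.5·(K/L). Setting this equal to 2.56/10 = 0.256 gives K = 0.512L.
Substituting into y = 400: 5·L^(1/3)·(0.512L)^(2/3) = 400.
Solving, L = 125 and K = 64.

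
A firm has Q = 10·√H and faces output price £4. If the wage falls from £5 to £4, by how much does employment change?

From P·MP_H = w with MP_H = 5·H^(-1/2), the labor demand is H(w) = (20/w)^(2).
At w = 5: H = 16. At w = 4: H = 25.
ΔH = 25 − 16 = 9.

ΔH = 9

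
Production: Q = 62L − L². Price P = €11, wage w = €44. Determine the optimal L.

The marginal product of L is MP_L = 62 − 2L.
A price-taking firm hires until the value of the marginal product equals the wage: P·MP_L = w, so 11·(62 − 2L) = 44.
Then 62 − 2L = 4, giving L = 29.

L* = 29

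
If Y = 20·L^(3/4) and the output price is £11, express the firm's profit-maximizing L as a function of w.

MP_L = (3/4)·20·L^(-1/4) = 15·L^(-1/4).
Setting P·MP_L = w: 165·L^(-1/4) = w.
Solving for L: L^(-1/4) = w/165, so L = (165/w)^(4).

L(w) = (165/w)^(4)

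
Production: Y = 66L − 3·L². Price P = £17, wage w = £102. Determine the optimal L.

L* = 10

The marginal product of L is MP_L = 66 − 6L.
A price-taking firm hires until the value of the marginal product equals the wage: P·MP_L = w, so 17·(66 − 6L) = 102.
Then 66 − 6L = 6, giving L = 10.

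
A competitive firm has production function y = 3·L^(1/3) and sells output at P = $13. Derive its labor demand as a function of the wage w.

MP_L = (1/3)·3·L^(-2/3) = L^(-2/3).
Setting P·MP_L = w: 13·L^(-2/3) = w.
Solving for L: L^(-2/3) = w/13, so L = (13/w)^(3/2).

L(w) = (13/w)^(3/2)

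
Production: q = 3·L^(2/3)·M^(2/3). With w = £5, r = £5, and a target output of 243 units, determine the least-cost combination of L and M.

Cost minimization requires the marginal rate of technical substitution to equal the input-price ratio: MP_L/MP_M = w/r.
Here MP_L/MP_M = (2/3)·(M/L)/(2/3) = (M/L). Setting this equal to 5/5 = 1 gives M = L.
Substituting into q = 243: 3·L^(2/3)·(L)^(2/3) = 243.
Solving, L = 27 and M = 27.

L* = 27, M* = 27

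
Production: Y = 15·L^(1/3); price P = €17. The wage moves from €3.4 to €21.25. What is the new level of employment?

From P·MP_L = w with MP_L = 5·L^(-2/3), the labor demand is L(w) = (85/w)^(3/2).
At w = 3.4: L = 125. At w = 21.25: L = 8.

L* = 8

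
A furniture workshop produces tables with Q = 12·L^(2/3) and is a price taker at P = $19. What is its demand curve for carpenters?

MP_L = (2/3)·12·L^(-1/3) = 8·L^(-1/3).
Setting P·MP_L = w: 152·L^(-1/3) = w.
Solving for L: L^(-1/3) = w/152, so L = (152/w)^(3).

L(w) = 3511808/w³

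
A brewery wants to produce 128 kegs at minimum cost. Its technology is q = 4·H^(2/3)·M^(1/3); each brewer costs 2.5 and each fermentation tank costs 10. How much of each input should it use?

H* = 64, M* = 8

Cost minimization requires the marginal rate of technical substitution to equal the input-price ratio: MP_H/MP_M = w/r.
Here MP_H/MP_M = (2/3)·(M/H)/(1/3) = 2·(M/H). Setting this equal to 2.5/10 = 0.25 gives M = 0.125H.
Substituting into q = 128: 4·H^(2/3)·(0.125H)^(1/3) = 128.
Solving, H = 64 and M = 8.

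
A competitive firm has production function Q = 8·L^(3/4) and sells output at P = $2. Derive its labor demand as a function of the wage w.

MP_L = (3/4)·8·L^(-1/4) = 6·L^(-1/4).
Setting P·MP_L = w: 12·L^(-1/4) = w.
Solving for L: L^(-1/4) = w/12, so L = (12/w)^(4).

L(w) = 20736/w^(4)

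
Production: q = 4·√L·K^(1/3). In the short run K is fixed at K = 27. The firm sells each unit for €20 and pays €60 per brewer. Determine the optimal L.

With K = 27, MP_L = (1/2)·4·L^(-1/2)·27^(1/3) = 6·L^(-1/2).
Profit maximization for a price taker requires P·MP_L = w: 20·6·L^(-1/2) = 60.
So L^(-1/2) = 0.5, which gives L = 4.

L* = 4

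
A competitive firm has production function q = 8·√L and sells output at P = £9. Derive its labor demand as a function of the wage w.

L(w) = 1296/w²

MP_L = (1/2)·8·L^(-1/2) = 4·L^(-1/2).
Setting P·MP_L = w: 36·L^(-1/2) = w.
Solving for L: L^(-1/2) = w/36, so L = (36/w)^(2).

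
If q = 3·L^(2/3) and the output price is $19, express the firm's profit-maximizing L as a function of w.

MP_L = (2/3)·3·L^(-1/3) = 2·L^(-1/3).
Setting P·MP_L = w: 38·L^(-1/3) = w.
Solving for L: L^(-1/3) = w/38, so L = (38/w)^(3).

L(w) = 54872/w³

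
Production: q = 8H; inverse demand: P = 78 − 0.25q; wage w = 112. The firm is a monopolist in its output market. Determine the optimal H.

Marginal revenue from the inverse demand is MR = 78 − 0.5q.
The marginal product is MP_H = 8.
A monopolist hires until marginal revenue product equals the wage: MR·MP_H = w.
(78 − 4H)·8 = 112, so H = 16.

H* = 16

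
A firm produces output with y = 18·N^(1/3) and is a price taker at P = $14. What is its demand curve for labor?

N(w) = (84/w)^(3/2)

MP_N = (1/3)·18·N^(-2/3) = 6·N^(-2/3).
Setting P·MP_N = w: 84·N^(-2/3) = w.
Solving for N: N^(-2/3) = w/84, so N = (84/w)^(3/2).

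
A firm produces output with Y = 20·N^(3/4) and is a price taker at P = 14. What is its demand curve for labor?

N(w) = (210/w)^(4)

MP_N = (3/4)·20·N^(-1/4) = 15·N^(-1/4).
Setting P·MP_N = w: 210·N^(-1/4) = w.
Solving for N: N^(-1/4) = w/210, so N = (210/w)^(4).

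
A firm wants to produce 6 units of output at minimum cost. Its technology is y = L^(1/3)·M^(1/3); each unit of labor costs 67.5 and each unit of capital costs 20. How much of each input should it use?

Cost minimization requires the marginal rate of technical substitution to equal the input-price ratio: MP_L/MP_M = w/r.
Here MP_L/MP_M = (1/3)·(M/L)/(1/3) = (M/L). Setting this equal to 67.5/20 = 3.375 gives M = 3.375L.
Substituting into y = 6: L^(1/3)·(3.375L)^(1/3) = 6.
Solving, L = 8 and M = 27.

L* = 8, M* = 27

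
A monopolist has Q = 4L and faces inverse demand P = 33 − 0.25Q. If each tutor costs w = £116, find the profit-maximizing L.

Marginal revenue from the inverse demand is MR = 33 − 0.5Q.
The marginal product is MP_L = 4.
A monopolist hires until marginal revenue product equals the wage: MR·MP_L = w.
(33 − 2L)·4 = 116, so L = 2.

L* = 2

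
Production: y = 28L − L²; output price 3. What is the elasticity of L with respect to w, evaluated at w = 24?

From P·MP_L = w with MP_L = 28 − 2L, labor demand is L(w) = (28 − w/3)/2.
dL/dw = −1/(6) = -1/6.
At w = 24, L = 10, so ε = (dL/dw)·(w/L) = (-1/6)·(24/10) = -0.4.

ε = -0.4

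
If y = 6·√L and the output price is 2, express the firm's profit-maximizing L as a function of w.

L(w) = 36/w²

MP_L = (1/2)·6·L^(-1/2) = 3·L^(-1/2).
Setting P·MP_L = w: 6·L^(-1/2) = w.
Solving for L: L^(-1/2) = w/6, so L = (6/w)^(2).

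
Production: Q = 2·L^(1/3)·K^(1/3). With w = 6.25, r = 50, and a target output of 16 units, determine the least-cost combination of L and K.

Cost minimization requires the marginal rate of technical substitution to equal the input-price ratio: MP_L/MP_K = w/r.
Here MP_L/MP_K = (1/3)·(K/L)/(1/3) = (K/L). Setting this equal to 6.25/50 = 0.125 gives K = 0.125L.
Substituting into Q = 16: 2·L^(1/3)·(0.125L)^(1/3) = 16.
Solving, L = 64 and K = 8.

L* = 64, K* = 8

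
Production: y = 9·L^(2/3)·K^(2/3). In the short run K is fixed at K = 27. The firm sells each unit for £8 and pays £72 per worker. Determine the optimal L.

With K = 27, MP_L = (2/3)·9·L^(-1/3)·27^(2/3) = 54·L^(-1/3).
Profit maximization for a price taker requires P·MP_L = w: 8·54·L^(-1/3) = 72.
So L^(-1/3) = 1/6, which gives L = 216.

L* = 216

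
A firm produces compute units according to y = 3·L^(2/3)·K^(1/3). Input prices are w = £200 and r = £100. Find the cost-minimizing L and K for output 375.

Cost minimization requires the marginal rate of technical substitution to equal the input-price ratio: MP_L/MP_K = w/r.
Here MP_L/MP_K = (2/3)·(K/L)/(1/3) = 2·(K/L). Setting this equal to 200/100 = 2 gives K = L.
Substituting into y = 375: 3·L^(2/3)·(L)^(1/3) = 375.
Solving, L = 125 and K = 125.

L* = 125, K* = 125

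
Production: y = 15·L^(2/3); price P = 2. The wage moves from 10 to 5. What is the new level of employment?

L* = 64

From P·MP_L = w with MP_L = 10·L^(-1/3), the labor demand is L(w) = (20/w)^(3).
At w = 10: L = 8. At w = 5: L = 64.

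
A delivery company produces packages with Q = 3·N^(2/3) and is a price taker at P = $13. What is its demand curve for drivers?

N(w) = 17576/w³

MP_N = (2/3)·3·N^(-1/3) = 2·N^(-1/3).
Setting P·MP_N = w: 26·N^(-1/3) = w.
Solving for N: N^(-1/3) = w/26, so N = (26/w)^(3).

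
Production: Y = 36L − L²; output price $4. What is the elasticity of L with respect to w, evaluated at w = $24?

ε = -0.2

From P·MP_L = w with MP_L = 36 − 2L, labor demand is L(w) = (36 − w/4)/2.
dL/dw = −1/(8) = -0.125.
At w = 24, L = 15, so ε = (dL/dw)·(w/L) = (-0.125)·(24/15) = -0.2.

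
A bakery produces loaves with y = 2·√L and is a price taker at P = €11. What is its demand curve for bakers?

L(w) = 121/w²

MP_L = (1/2)·2·L^(-1/2) = L^(-1/2).
Setting P·MP_L = w: 11·L^(-1/2) = w.
Solving for L: L^(-1/2) = w/11, so L = (11/w)^(2).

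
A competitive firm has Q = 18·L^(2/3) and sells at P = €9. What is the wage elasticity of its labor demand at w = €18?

MP_L = (2/3)·18·L^(-1/3), so P·MP_L = w gives 108·L^(-1/3) = w.
Solving, L(w) = (108/w)^(3). This is a constant-elasticity form: L ∝ w^(−3), so ε = −3.

ε = -3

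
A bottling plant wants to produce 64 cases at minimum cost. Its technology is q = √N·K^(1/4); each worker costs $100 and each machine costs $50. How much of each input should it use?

Cost minimization requires the marginal rate of technical substitution to equal the input-price ratio: MP_N/MP_K = w/r.
Here MP_N/MP_K = (1/2)·(K/N)/(1/4) = 2·(K/N). Setting this equal to 100/50 = 2 gives K = N.
Substituting into q = 64: N^(1/2)·(N)^(1/4) = 64.
Solving, N = 256 and K = 256.

N* = 256, K* = 256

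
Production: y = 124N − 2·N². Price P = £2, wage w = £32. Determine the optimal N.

N* = 27

The marginal product of N is MP_N = 124 − 4N.
A price-taking firm hires until the value of the marginal product equals the wage: P·MP_N = w, so 2·(124 − 4N) = 32.
Then 124 − 4N = 16, giving N = 27.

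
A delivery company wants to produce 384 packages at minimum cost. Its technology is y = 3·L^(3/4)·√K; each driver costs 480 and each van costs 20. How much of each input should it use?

L* = 16, K* = 256

Cost minimization requires the marginal rate of technical substitution to equal the input-price ratio: MP_L/MP_K = w/r.
Here MP_L/MP_K = (3/4)·(K/L)/(1/2) = 1.5·(K/L). Setting this equal to 480/20 = 24 gives K = 16L.
Substituting into y = 384: 3·L^(3/4)·(16L)^(1/2) = 384.
Solving, L = 16 and K = 256.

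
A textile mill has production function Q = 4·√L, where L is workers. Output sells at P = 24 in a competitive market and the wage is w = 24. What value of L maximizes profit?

MP_L = (1/2)·4·L^(-1/2) = 2·L^(-1/2).
Profit maximization for a price taker requires P·MP_L = w: 24·2·L^(-1/2) = 24.
So L^(-1/2) = 0.5, which gives L = 4.

L* = 4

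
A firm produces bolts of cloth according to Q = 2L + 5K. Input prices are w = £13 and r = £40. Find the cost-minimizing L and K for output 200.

The inputs are perfect substitutes, so the firm uses whichever has the lower cost per unit of output.
Cost per unit of output via L is w/2 = 6.5; via K it is r/5 = 8. L is cheaper.
Producing Q = 200 with L alone: L = 100, K = 0.

L* = 100, K* = 0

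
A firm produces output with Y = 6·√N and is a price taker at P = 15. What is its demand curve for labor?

N(w) = 2025/w²

MP_N = (1/2)·6·N^(-1/2) = 3·N^(-1/2).
Setting P·MP_N = w: 45·N^(-1/2) = w.
Solving for N: N^(-1/2) = w/45, so N = (45/w)^(2).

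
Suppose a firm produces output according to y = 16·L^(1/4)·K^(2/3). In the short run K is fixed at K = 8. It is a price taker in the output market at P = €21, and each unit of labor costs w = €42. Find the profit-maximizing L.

With K = 8, MP_L = (1/4)·16·L^(-3/4)·8^(2/3) = 16·L^(-3/4).
Profit maximization for a price taker requires P·MP_L = w: 21·16·L^(-3/4) = 42.
So L^(-3/4) = 0.125, which gives L = 16.

L* = 16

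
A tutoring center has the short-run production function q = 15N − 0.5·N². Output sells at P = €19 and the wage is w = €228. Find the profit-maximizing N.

N* = 3

The marginal product of N is MP_N = 15 − N.
A price-taking firm hires until the value of the marginal product equals the wage: P·MP_N = w, so 19·(15 − N) = 228.
Then 15 − N = 12, giving N = 3.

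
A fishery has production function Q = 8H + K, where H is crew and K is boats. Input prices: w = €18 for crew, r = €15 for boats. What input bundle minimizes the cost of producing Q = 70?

The inputs are perfect substitutes, so the firm uses whichever has the lower cost per unit of output.
Cost per unit of output via H is 2.25; via K it is 15. H is cheaper.
Producing Q = 70 with H alone: H = 8.75, K = 0.

H* = 8.75, K* = 0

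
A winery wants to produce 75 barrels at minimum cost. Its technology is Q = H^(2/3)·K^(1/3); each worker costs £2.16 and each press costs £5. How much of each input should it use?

H* = 125, K* = 27

Cost minimization requires the marginal rate of technical substitution to equal the input-price ratio: MP_H/MP_K = w/r.
Here MP_H/MP_K = (2/3)·(K/H)/(1/3) = 2·(K/H). Setting this equal to 2.16/5 = 0.432 gives K = 0.216H.
Substituting into Q = 75: H^(2/3)·(0.216H)^(1/3) = 75.
Solving, H = 125 and K = 27.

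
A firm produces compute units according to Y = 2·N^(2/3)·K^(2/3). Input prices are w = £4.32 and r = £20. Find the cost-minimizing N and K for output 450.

Cost minimization requires the marginal rate of technical substitution to equal the input-price ratio: MP_N/MP_K = w/r.
Here MP_N/MP_K = (2/3)·(K/N)/(2/3) = (K/N). Setting this equal to 4.32/20 = 0.216 gives K = 0.216N.
Substituting into Y = 450: 2·N^(2/3)·(0.216N)^(2/3) = 450.
Solving, N = 125 and K = 27.

N* = 125, K* = 27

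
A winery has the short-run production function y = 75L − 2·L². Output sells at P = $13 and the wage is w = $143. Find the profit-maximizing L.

The marginal product of L is MP_L = 75 − 4L.
A price-taking firm hires until the value of the marginal product equals the wage: P·MP_L = w, so 13·(75 − 4L) = 143.
Then 75 − 4L = 11, giving L = 16.

L* = 16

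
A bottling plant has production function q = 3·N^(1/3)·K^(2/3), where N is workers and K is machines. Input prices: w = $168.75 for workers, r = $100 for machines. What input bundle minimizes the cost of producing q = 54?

N* = 8, K* = 27

Cost minimization requires the marginal rate of technical substitution to equal the input-price ratio: MP_N/MP_K = w/r.
Here MP_N/MP_K = (1/3)·(K/N)/(2/3) = 0.5·(K/N). Setting this equal to 168.75/100 = 1.6875 gives K = 3.375N.
Substituting into q = 54: 3·N^(1/3)·(3.375N)^(2/3) = 54.
Solving, N = 8 and K = 27.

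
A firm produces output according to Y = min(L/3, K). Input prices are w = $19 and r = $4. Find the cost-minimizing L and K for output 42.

With a fixed-proportions technology, the cost-minimizing bundle uses no slack in either input: L/3 = K = Y.
So L = 3·42 = 126 and K = 42.

L* = 126, K* = 42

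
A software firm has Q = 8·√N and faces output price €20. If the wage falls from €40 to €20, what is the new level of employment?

From P·MP_N = w with MP_N = 4·N^(-1/2), the labor demand is N(w) = (80/w)^(2).
At w = 40: N = 4. At w = 20: N = 16.

N* = 16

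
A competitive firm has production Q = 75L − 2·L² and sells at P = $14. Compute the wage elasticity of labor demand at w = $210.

ε = -0.25

From P·MP_L = w with MP_L = 75 − 4L, labor demand is L(w) = (75 − w/14)/4.
dL/dw = −1/(56) = -1/56.
At w = 210, L = 15, so ε = (dL/dw)·(w/L) = (-1/56)·(210/15) = -0.25.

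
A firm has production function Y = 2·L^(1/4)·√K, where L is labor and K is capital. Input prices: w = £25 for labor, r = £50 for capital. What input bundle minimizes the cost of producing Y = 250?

L* = 625, K* = 625

Cost minimization requires the marginal rate of technical substitution to equal the input-price ratio: MP_L/MP_K = w/r.
Here MP_L/MP_K = (1/4)·(K/L)/(1/2) = 0.5·(K/L). Setting this equal to 25/50 = 0.5 gives K = L.
Substituting into Y = 250: 2·L^(1/4)·(L)^(1/2) = 250.
Solving, L = 625 and K = 625.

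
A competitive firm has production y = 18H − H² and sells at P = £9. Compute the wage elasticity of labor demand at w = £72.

From P·MP_H = w with MP_H = 18 − 2H, labor demand is H(w) = (18 − w/9)/2.
dH/dw = −1/(18) = -1/18.
At w = 72, H = 5, so ε = (dH/dw)·(w/H) = (-1/18)·(72/5) = -0.8.

ε = -0.8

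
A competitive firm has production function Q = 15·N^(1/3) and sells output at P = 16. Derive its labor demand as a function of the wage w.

MP_N = (1/3)·15·N^(-2/3) = 5·N^(-2/3).
Setting P·MP_N = w: 80·N^(-2/3) = w.
Solving for N: N^(-2/3) = w/80, so N = (80/w)^(3/2).

N(w) = (80/w)^(3/2)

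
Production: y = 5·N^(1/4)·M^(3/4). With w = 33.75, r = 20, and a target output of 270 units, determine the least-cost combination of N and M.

Cost minimization requires the marginal rate of technical substitution to equal the input-price ratio: MP_N/MP_M = w/r.
Here MP_N/MP_M = (1/4)·(M/N)/(3/4) = (1/3)·(M/N). Setting this equal to 33.75/20 = 1.6875 gives M = 5.0625N.
Substituting into y = 270: 5·N^(1/4)·(5.0625N)^(3/4) = 270.
Solving, N = 16 and M = 81.

N* = 16, M* = 81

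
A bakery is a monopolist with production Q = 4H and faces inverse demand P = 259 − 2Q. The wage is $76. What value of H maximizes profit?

Marginal revenue from the inverse demand is MR = 259 − 4Q.
The marginal product is MP_H = 4.
A monopolist hires until marginal revenue product equals the wage: MR·MP_H = w.
(259 − 16H)·4 = 76, so H = 15.

H* = 15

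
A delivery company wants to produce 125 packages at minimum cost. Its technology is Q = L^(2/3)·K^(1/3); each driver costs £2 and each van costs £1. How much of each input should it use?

L* = 125, K* = 125

Cost minimization requires the marginal rate of technical substitution to equal the input-price ratio: MP_L/MP_K = w/r.
Here MP_L/MP_K = (2/3)·(K/L)/(1/3) = 2·(K/L). Setting this equal to 2/1 = 2 gives K = L.
Substituting into Q = 125: L^(2/3)·(L)^(1/3) = 125.
Solving, L = 125 and K = 125.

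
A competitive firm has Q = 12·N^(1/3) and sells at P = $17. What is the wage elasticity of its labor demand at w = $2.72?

ε = -1.5

MP_N = (1/3)·12·N^(-2/3), so P·MP_N = w gives 68·N^(-2/3) = w.
Solving, N(w) = (68/w)^(3/2). This is a constant-elasticity form: N ∝ w^(−3/2), so ε = −3/2.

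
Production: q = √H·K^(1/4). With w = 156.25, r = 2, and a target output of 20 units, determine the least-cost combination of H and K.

H* = 16, K* = 625

Cost minimization requires the marginal rate of technical substitution to equal the input-price ratio: MP_H/MP_K = w/r.
Here MP_H/MP_K = (1/2)·(K/H)/(1/4) = 2·(K/H). Setting this equal to 156.25/2 = 78.125 gives K = 39.0625H.
Substituting into q = 20: H^(1/2)·(39.0625H)^(1/4) = 20.
Solving, H = 16 and K = 625.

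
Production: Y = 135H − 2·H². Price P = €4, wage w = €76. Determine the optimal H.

The marginal product of H is MP_H = 135 − 4H.
A price-taking firm hires until the value of the marginal product equals the wage: P·MP_H = w, so 4·(135 − 4H) = 76.
Then 135 − 4H = 19, giving H = 29.

H* = 29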